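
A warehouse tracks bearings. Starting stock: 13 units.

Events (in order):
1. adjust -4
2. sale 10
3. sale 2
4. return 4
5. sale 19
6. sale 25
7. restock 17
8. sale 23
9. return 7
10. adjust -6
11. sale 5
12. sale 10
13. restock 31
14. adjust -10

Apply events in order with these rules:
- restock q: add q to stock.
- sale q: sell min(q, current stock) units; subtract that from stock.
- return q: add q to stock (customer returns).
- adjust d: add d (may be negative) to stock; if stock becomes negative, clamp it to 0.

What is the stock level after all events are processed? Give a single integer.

Answer: 21

Derivation:
Processing events:
Start: stock = 13
  Event 1 (adjust -4): 13 + -4 = 9
  Event 2 (sale 10): sell min(10,9)=9. stock: 9 - 9 = 0. total_sold = 9
  Event 3 (sale 2): sell min(2,0)=0. stock: 0 - 0 = 0. total_sold = 9
  Event 4 (return 4): 0 + 4 = 4
  Event 5 (sale 19): sell min(19,4)=4. stock: 4 - 4 = 0. total_sold = 13
  Event 6 (sale 25): sell min(25,0)=0. stock: 0 - 0 = 0. total_sold = 13
  Event 7 (restock 17): 0 + 17 = 17
  Event 8 (sale 23): sell min(23,17)=17. stock: 17 - 17 = 0. total_sold = 30
  Event 9 (return 7): 0 + 7 = 7
  Event 10 (adjust -6): 7 + -6 = 1
  Event 11 (sale 5): sell min(5,1)=1. stock: 1 - 1 = 0. total_sold = 31
  Event 12 (sale 10): sell min(10,0)=0. stock: 0 - 0 = 0. total_sold = 31
  Event 13 (restock 31): 0 + 31 = 31
  Event 14 (adjust -10): 31 + -10 = 21
Final: stock = 21, total_sold = 31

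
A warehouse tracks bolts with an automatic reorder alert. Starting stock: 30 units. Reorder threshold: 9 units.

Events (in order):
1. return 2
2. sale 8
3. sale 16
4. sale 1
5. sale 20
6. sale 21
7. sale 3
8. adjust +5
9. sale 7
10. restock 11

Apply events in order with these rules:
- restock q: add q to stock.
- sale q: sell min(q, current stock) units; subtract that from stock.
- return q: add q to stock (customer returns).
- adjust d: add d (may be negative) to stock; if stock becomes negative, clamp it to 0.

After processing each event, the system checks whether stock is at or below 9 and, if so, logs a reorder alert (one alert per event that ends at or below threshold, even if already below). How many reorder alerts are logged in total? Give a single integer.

Processing events:
Start: stock = 30
  Event 1 (return 2): 30 + 2 = 32
  Event 2 (sale 8): sell min(8,32)=8. stock: 32 - 8 = 24. total_sold = 8
  Event 3 (sale 16): sell min(16,24)=16. stock: 24 - 16 = 8. total_sold = 24
  Event 4 (sale 1): sell min(1,8)=1. stock: 8 - 1 = 7. total_sold = 25
  Event 5 (sale 20): sell min(20,7)=7. stock: 7 - 7 = 0. total_sold = 32
  Event 6 (sale 21): sell min(21,0)=0. stock: 0 - 0 = 0. total_sold = 32
  Event 7 (sale 3): sell min(3,0)=0. stock: 0 - 0 = 0. total_sold = 32
  Event 8 (adjust +5): 0 + 5 = 5
  Event 9 (sale 7): sell min(7,5)=5. stock: 5 - 5 = 0. total_sold = 37
  Event 10 (restock 11): 0 + 11 = 11
Final: stock = 11, total_sold = 37

Checking against threshold 9:
  After event 1: stock=32 > 9
  After event 2: stock=24 > 9
  After event 3: stock=8 <= 9 -> ALERT
  After event 4: stock=7 <= 9 -> ALERT
  After event 5: stock=0 <= 9 -> ALERT
  After event 6: stock=0 <= 9 -> ALERT
  After event 7: stock=0 <= 9 -> ALERT
  After event 8: stock=5 <= 9 -> ALERT
  After event 9: stock=0 <= 9 -> ALERT
  After event 10: stock=11 > 9
Alert events: [3, 4, 5, 6, 7, 8, 9]. Count = 7

Answer: 7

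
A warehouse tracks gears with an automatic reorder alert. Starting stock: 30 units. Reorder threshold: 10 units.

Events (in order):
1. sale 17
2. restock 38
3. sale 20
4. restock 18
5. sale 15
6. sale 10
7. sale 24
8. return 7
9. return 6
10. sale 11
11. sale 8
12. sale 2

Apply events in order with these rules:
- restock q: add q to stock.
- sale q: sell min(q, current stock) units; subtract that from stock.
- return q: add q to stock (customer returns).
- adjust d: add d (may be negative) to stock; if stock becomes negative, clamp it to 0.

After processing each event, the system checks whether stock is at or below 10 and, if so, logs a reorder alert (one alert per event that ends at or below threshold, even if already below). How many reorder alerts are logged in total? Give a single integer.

Processing events:
Start: stock = 30
  Event 1 (sale 17): sell min(17,30)=17. stock: 30 - 17 = 13. total_sold = 17
  Event 2 (restock 38): 13 + 38 = 51
  Event 3 (sale 20): sell min(20,51)=20. stock: 51 - 20 = 31. total_sold = 37
  Event 4 (restock 18): 31 + 18 = 49
  Event 5 (sale 15): sell min(15,49)=15. stock: 49 - 15 = 34. total_sold = 52
  Event 6 (sale 10): sell min(10,34)=10. stock: 34 - 10 = 24. total_sold = 62
  Event 7 (sale 24): sell min(24,24)=24. stock: 24 - 24 = 0. total_sold = 86
  Event 8 (return 7): 0 + 7 = 7
  Event 9 (return 6): 7 + 6 = 13
  Event 10 (sale 11): sell min(11,13)=11. stock: 13 - 11 = 2. total_sold = 97
  Event 11 (sale 8): sell min(8,2)=2. stock: 2 - 2 = 0. total_sold = 99
  Event 12 (sale 2): sell min(2,0)=0. stock: 0 - 0 = 0. total_sold = 99
Final: stock = 0, total_sold = 99

Checking against threshold 10:
  After event 1: stock=13 > 10
  After event 2: stock=51 > 10
  After event 3: stock=31 > 10
  After event 4: stock=49 > 10
  After event 5: stock=34 > 10
  After event 6: stock=24 > 10
  After event 7: stock=0 <= 10 -> ALERT
  After event 8: stock=7 <= 10 -> ALERT
  After event 9: stock=13 > 10
  After event 10: stock=2 <= 10 -> ALERT
  After event 11: stock=0 <= 10 -> ALERT
  After event 12: stock=0 <= 10 -> ALERT
Alert events: [7, 8, 10, 11, 12]. Count = 5

Answer: 5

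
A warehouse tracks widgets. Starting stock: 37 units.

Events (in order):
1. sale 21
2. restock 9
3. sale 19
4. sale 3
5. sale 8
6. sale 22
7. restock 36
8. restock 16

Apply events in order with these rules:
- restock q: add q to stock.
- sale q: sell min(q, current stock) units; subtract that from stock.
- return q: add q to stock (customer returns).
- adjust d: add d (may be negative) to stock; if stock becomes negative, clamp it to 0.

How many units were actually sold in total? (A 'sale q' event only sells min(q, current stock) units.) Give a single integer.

Answer: 46

Derivation:
Processing events:
Start: stock = 37
  Event 1 (sale 21): sell min(21,37)=21. stock: 37 - 21 = 16. total_sold = 21
  Event 2 (restock 9): 16 + 9 = 25
  Event 3 (sale 19): sell min(19,25)=19. stock: 25 - 19 = 6. total_sold = 40
  Event 4 (sale 3): sell min(3,6)=3. stock: 6 - 3 = 3. total_sold = 43
  Event 5 (sale 8): sell min(8,3)=3. stock: 3 - 3 = 0. total_sold = 46
  Event 6 (sale 22): sell min(22,0)=0. stock: 0 - 0 = 0. total_sold = 46
  Event 7 (restock 36): 0 + 36 = 36
  Event 8 (restock 16): 36 + 16 = 52
Final: stock = 52, total_sold = 46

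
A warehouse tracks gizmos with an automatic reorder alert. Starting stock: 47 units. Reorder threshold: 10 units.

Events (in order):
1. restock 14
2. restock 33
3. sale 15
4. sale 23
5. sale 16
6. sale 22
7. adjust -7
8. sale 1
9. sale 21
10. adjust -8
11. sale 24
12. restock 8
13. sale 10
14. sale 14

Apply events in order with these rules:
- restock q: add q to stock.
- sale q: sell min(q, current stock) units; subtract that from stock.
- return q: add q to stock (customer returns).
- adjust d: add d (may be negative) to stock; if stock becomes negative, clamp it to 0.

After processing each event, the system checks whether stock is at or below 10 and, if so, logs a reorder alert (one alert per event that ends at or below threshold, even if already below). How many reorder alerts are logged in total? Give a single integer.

Answer: 7

Derivation:
Processing events:
Start: stock = 47
  Event 1 (restock 14): 47 + 14 = 61
  Event 2 (restock 33): 61 + 33 = 94
  Event 3 (sale 15): sell min(15,94)=15. stock: 94 - 15 = 79. total_sold = 15
  Event 4 (sale 23): sell min(23,79)=23. stock: 79 - 23 = 56. total_sold = 38
  Event 5 (sale 16): sell min(16,56)=16. stock: 56 - 16 = 40. total_sold = 54
  Event 6 (sale 22): sell min(22,40)=22. stock: 40 - 22 = 18. total_sold = 76
  Event 7 (adjust -7): 18 + -7 = 11
  Event 8 (sale 1): sell min(1,11)=1. stock: 11 - 1 = 10. total_sold = 77
  Event 9 (sale 21): sell min(21,10)=10. stock: 10 - 10 = 0. total_sold = 87
  Event 10 (adjust -8): 0 + -8 = 0 (clamped to 0)
  Event 11 (sale 24): sell min(24,0)=0. stock: 0 - 0 = 0. total_sold = 87
  Event 12 (restock 8): 0 + 8 = 8
  Event 13 (sale 10): sell min(10,8)=8. stock: 8 - 8 = 0. total_sold = 95
  Event 14 (sale 14): sell min(14,0)=0. stock: 0 - 0 = 0. total_sold = 95
Final: stock = 0, total_sold = 95

Checking against threshold 10:
  After event 1: stock=61 > 10
  After event 2: stock=94 > 10
  After event 3: stock=79 > 10
  After event 4: stock=56 > 10
  After event 5: stock=40 > 10
  After event 6: stock=18 > 10
  After event 7: stock=11 > 10
  After event 8: stock=10 <= 10 -> ALERT
  After event 9: stock=0 <= 10 -> ALERT
  After event 10: stock=0 <= 10 -> ALERT
  After event 11: stock=0 <= 10 -> ALERT
  After event 12: stock=8 <= 10 -> ALERT
  After event 13: stock=0 <= 10 -> ALERT
  After event 14: stock=0 <= 10 -> ALERT
Alert events: [8, 9, 10, 11, 12, 13, 14]. Count = 7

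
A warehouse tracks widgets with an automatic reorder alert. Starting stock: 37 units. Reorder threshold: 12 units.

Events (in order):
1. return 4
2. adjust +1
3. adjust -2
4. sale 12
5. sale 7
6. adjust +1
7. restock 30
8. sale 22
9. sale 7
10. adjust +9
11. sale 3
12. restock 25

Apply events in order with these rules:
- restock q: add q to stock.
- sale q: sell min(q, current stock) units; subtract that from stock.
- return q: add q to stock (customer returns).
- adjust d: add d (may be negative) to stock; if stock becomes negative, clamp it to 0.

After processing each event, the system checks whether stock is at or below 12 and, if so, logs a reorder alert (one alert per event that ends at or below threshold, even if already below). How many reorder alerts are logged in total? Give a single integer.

Answer: 0

Derivation:
Processing events:
Start: stock = 37
  Event 1 (return 4): 37 + 4 = 41
  Event 2 (adjust +1): 41 + 1 = 42
  Event 3 (adjust -2): 42 + -2 = 40
  Event 4 (sale 12): sell min(12,40)=12. stock: 40 - 12 = 28. total_sold = 12
  Event 5 (sale 7): sell min(7,28)=7. stock: 28 - 7 = 21. total_sold = 19
  Event 6 (adjust +1): 21 + 1 = 22
  Event 7 (restock 30): 22 + 30 = 52
  Event 8 (sale 22): sell min(22,52)=22. stock: 52 - 22 = 30. total_sold = 41
  Event 9 (sale 7): sell min(7,30)=7. stock: 30 - 7 = 23. total_sold = 48
  Event 10 (adjust +9): 23 + 9 = 32
  Event 11 (sale 3): sell min(3,32)=3. stock: 32 - 3 = 29. total_sold = 51
  Event 12 (restock 25): 29 + 25 = 54
Final: stock = 54, total_sold = 51

Checking against threshold 12:
  After event 1: stock=41 > 12
  After event 2: stock=42 > 12
  After event 3: stock=40 > 12
  After event 4: stock=28 > 12
  After event 5: stock=21 > 12
  After event 6: stock=22 > 12
  After event 7: stock=52 > 12
  After event 8: stock=30 > 12
  After event 9: stock=23 > 12
  After event 10: stock=32 > 12
  After event 11: stock=29 > 12
  After event 12: stock=54 > 12
Alert events: []. Count = 0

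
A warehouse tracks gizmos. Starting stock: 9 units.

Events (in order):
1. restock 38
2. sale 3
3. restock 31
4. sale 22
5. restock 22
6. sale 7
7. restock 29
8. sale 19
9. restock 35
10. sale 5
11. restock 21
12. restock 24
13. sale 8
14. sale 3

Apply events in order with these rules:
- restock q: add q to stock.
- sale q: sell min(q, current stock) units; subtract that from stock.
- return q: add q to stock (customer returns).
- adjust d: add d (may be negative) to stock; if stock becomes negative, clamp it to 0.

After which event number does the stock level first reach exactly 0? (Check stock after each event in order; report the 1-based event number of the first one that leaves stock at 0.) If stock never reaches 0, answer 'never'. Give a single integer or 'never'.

Processing events:
Start: stock = 9
  Event 1 (restock 38): 9 + 38 = 47
  Event 2 (sale 3): sell min(3,47)=3. stock: 47 - 3 = 44. total_sold = 3
  Event 3 (restock 31): 44 + 31 = 75
  Event 4 (sale 22): sell min(22,75)=22. stock: 75 - 22 = 53. total_sold = 25
  Event 5 (restock 22): 53 + 22 = 75
  Event 6 (sale 7): sell min(7,75)=7. stock: 75 - 7 = 68. total_sold = 32
  Event 7 (restock 29): 68 + 29 = 97
  Event 8 (sale 19): sell min(19,97)=19. stock: 97 - 19 = 78. total_sold = 51
  Event 9 (restock 35): 78 + 35 = 113
  Event 10 (sale 5): sell min(5,113)=5. stock: 113 - 5 = 108. total_sold = 56
  Event 11 (restock 21): 108 + 21 = 129
  Event 12 (restock 24): 129 + 24 = 153
  Event 13 (sale 8): sell min(8,153)=8. stock: 153 - 8 = 145. total_sold = 64
  Event 14 (sale 3): sell min(3,145)=3. stock: 145 - 3 = 142. total_sold = 67
Final: stock = 142, total_sold = 67

Stock never reaches 0.

Answer: never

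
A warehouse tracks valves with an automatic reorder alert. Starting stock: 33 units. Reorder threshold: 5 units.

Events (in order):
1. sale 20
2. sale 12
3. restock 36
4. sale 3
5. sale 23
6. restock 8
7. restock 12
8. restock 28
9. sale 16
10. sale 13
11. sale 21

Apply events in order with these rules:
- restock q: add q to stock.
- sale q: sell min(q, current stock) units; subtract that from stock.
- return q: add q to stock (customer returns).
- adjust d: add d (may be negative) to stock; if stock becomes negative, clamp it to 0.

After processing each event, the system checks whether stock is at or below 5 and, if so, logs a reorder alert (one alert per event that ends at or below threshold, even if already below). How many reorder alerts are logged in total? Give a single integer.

Answer: 1

Derivation:
Processing events:
Start: stock = 33
  Event 1 (sale 20): sell min(20,33)=20. stock: 33 - 20 = 13. total_sold = 20
  Event 2 (sale 12): sell min(12,13)=12. stock: 13 - 12 = 1. total_sold = 32
  Event 3 (restock 36): 1 + 36 = 37
  Event 4 (sale 3): sell min(3,37)=3. stock: 37 - 3 = 34. total_sold = 35
  Event 5 (sale 23): sell min(23,34)=23. stock: 34 - 23 = 11. total_sold = 58
  Event 6 (restock 8): 11 + 8 = 19
  Event 7 (restock 12): 19 + 12 = 31
  Event 8 (restock 28): 31 + 28 = 59
  Event 9 (sale 16): sell min(16,59)=16. stock: 59 - 16 = 43. total_sold = 74
  Event 10 (sale 13): sell min(13,43)=13. stock: 43 - 13 = 30. total_sold = 87
  Event 11 (sale 21): sell min(21,30)=21. stock: 30 - 21 = 9. total_sold = 108
Final: stock = 9, total_sold = 108

Checking against threshold 5:
  After event 1: stock=13 > 5
  After event 2: stock=1 <= 5 -> ALERT
  After event 3: stock=37 > 5
  After event 4: stock=34 > 5
  After event 5: stock=11 > 5
  After event 6: stock=19 > 5
  After event 7: stock=31 > 5
  After event 8: stock=59 > 5
  After event 9: stock=43 > 5
  After event 10: stock=30 > 5
  After event 11: stock=9 > 5
Alert events: [2]. Count = 1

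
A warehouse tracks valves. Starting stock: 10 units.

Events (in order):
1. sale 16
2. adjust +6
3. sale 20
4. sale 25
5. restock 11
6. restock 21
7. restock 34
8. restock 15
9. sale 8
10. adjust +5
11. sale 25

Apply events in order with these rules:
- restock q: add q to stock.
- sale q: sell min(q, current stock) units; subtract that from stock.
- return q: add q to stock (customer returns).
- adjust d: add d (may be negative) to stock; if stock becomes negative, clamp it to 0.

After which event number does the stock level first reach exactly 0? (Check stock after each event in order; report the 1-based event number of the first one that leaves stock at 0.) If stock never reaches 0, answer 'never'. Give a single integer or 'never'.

Answer: 1

Derivation:
Processing events:
Start: stock = 10
  Event 1 (sale 16): sell min(16,10)=10. stock: 10 - 10 = 0. total_sold = 10
  Event 2 (adjust +6): 0 + 6 = 6
  Event 3 (sale 20): sell min(20,6)=6. stock: 6 - 6 = 0. total_sold = 16
  Event 4 (sale 25): sell min(25,0)=0. stock: 0 - 0 = 0. total_sold = 16
  Event 5 (restock 11): 0 + 11 = 11
  Event 6 (restock 21): 11 + 21 = 32
  Event 7 (restock 34): 32 + 34 = 66
  Event 8 (restock 15): 66 + 15 = 81
  Event 9 (sale 8): sell min(8,81)=8. stock: 81 - 8 = 73. total_sold = 24
  Event 10 (adjust +5): 73 + 5 = 78
  Event 11 (sale 25): sell min(25,78)=25. stock: 78 - 25 = 53. total_sold = 49
Final: stock = 53, total_sold = 49

First zero at event 1.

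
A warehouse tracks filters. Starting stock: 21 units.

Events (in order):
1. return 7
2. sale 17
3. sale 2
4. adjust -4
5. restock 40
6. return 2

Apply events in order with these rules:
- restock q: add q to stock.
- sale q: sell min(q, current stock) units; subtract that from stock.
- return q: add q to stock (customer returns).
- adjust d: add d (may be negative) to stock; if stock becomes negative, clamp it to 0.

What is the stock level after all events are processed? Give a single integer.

Processing events:
Start: stock = 21
  Event 1 (return 7): 21 + 7 = 28
  Event 2 (sale 17): sell min(17,28)=17. stock: 28 - 17 = 11. total_sold = 17
  Event 3 (sale 2): sell min(2,11)=2. stock: 11 - 2 = 9. total_sold = 19
  Event 4 (adjust -4): 9 + -4 = 5
  Event 5 (restock 40): 5 + 40 = 45
  Event 6 (return 2): 45 + 2 = 47
Final: stock = 47, total_sold = 19

Answer: 47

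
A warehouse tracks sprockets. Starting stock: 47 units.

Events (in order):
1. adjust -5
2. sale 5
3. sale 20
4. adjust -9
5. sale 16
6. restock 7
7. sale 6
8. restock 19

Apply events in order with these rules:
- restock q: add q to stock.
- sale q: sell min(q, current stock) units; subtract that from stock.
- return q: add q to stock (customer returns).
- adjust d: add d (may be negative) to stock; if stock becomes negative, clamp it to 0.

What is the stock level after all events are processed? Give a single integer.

Answer: 20

Derivation:
Processing events:
Start: stock = 47
  Event 1 (adjust -5): 47 + -5 = 42
  Event 2 (sale 5): sell min(5,42)=5. stock: 42 - 5 = 37. total_sold = 5
  Event 3 (sale 20): sell min(20,37)=20. stock: 37 - 20 = 17. total_sold = 25
  Event 4 (adjust -9): 17 + -9 = 8
  Event 5 (sale 16): sell min(16,8)=8. stock: 8 - 8 = 0. total_sold = 33
  Event 6 (restock 7): 0 + 7 = 7
  Event 7 (sale 6): sell min(6,7)=6. stock: 7 - 6 = 1. total_sold = 39
  Event 8 (restock 19): 1 + 19 = 20
Final: stock = 20, total_sold = 39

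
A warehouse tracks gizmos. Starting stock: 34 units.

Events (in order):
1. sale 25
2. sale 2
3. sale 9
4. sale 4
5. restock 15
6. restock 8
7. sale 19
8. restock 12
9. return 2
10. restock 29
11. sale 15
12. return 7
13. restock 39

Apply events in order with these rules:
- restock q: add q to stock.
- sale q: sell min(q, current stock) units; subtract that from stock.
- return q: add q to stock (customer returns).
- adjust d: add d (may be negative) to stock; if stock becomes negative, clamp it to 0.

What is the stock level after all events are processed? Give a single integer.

Answer: 78

Derivation:
Processing events:
Start: stock = 34
  Event 1 (sale 25): sell min(25,34)=25. stock: 34 - 25 = 9. total_sold = 25
  Event 2 (sale 2): sell min(2,9)=2. stock: 9 - 2 = 7. total_sold = 27
  Event 3 (sale 9): sell min(9,7)=7. stock: 7 - 7 = 0. total_sold = 34
  Event 4 (sale 4): sell min(4,0)=0. stock: 0 - 0 = 0. total_sold = 34
  Event 5 (restock 15): 0 + 15 = 15
  Event 6 (restock 8): 15 + 8 = 23
  Event 7 (sale 19): sell min(19,23)=19. stock: 23 - 19 = 4. total_sold = 53
  Event 8 (restock 12): 4 + 12 = 16
  Event 9 (return 2): 16 + 2 = 18
  Event 10 (restock 29): 18 + 29 = 47
  Event 11 (sale 15): sell min(15,47)=15. stock: 47 - 15 = 32. total_sold = 68
  Event 12 (return 7): 32 + 7 = 39
  Event 13 (restock 39): 39 + 39 = 78
Final: stock = 78, total_sold = 68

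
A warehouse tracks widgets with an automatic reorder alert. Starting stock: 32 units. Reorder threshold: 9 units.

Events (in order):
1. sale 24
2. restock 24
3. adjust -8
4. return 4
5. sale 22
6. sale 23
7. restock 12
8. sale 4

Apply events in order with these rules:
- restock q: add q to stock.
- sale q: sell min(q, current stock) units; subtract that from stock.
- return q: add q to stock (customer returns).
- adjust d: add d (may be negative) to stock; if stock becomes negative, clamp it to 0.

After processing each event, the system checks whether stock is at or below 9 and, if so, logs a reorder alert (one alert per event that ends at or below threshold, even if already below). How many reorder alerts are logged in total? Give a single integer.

Answer: 4

Derivation:
Processing events:
Start: stock = 32
  Event 1 (sale 24): sell min(24,32)=24. stock: 32 - 24 = 8. total_sold = 24
  Event 2 (restock 24): 8 + 24 = 32
  Event 3 (adjust -8): 32 + -8 = 24
  Event 4 (return 4): 24 + 4 = 28
  Event 5 (sale 22): sell min(22,28)=22. stock: 28 - 22 = 6. total_sold = 46
  Event 6 (sale 23): sell min(23,6)=6. stock: 6 - 6 = 0. total_sold = 52
  Event 7 (restock 12): 0 + 12 = 12
  Event 8 (sale 4): sell min(4,12)=4. stock: 12 - 4 = 8. total_sold = 56
Final: stock = 8, total_sold = 56

Checking against threshold 9:
  After event 1: stock=8 <= 9 -> ALERT
  After event 2: stock=32 > 9
  After event 3: stock=24 > 9
  After event 4: stock=28 > 9
  After event 5: stock=6 <= 9 -> ALERT
  After event 6: stock=0 <= 9 -> ALERT
  After event 7: stock=12 > 9
  After event 8: stock=8 <= 9 -> ALERT
Alert events: [1, 5, 6, 8]. Count = 4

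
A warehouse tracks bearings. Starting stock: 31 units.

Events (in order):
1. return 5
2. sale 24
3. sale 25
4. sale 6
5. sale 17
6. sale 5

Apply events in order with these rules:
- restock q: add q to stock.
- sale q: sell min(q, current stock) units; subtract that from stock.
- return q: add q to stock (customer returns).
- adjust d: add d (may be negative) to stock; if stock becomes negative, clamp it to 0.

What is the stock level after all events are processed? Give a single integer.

Answer: 0

Derivation:
Processing events:
Start: stock = 31
  Event 1 (return 5): 31 + 5 = 36
  Event 2 (sale 24): sell min(24,36)=24. stock: 36 - 24 = 12. total_sold = 24
  Event 3 (sale 25): sell min(25,12)=12. stock: 12 - 12 = 0. total_sold = 36
  Event 4 (sale 6): sell min(6,0)=0. stock: 0 - 0 = 0. total_sold = 36
  Event 5 (sale 17): sell min(17,0)=0. stock: 0 - 0 = 0. total_sold = 36
  Event 6 (sale 5): sell min(5,0)=0. stock: 0 - 0 = 0. total_sold = 36
Final: stock = 0, total_sold = 36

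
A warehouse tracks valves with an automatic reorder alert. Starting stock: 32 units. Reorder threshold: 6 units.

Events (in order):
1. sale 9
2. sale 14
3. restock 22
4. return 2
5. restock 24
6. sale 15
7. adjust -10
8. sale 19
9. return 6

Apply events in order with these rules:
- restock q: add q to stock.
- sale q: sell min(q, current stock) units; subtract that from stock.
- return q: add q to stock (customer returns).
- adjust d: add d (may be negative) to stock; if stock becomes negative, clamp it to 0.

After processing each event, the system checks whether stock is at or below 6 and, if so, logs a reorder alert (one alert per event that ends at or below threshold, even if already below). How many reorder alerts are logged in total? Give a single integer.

Processing events:
Start: stock = 32
  Event 1 (sale 9): sell min(9,32)=9. stock: 32 - 9 = 23. total_sold = 9
  Event 2 (sale 14): sell min(14,23)=14. stock: 23 - 14 = 9. total_sold = 23
  Event 3 (restock 22): 9 + 22 = 31
  Event 4 (return 2): 31 + 2 = 33
  Event 5 (restock 24): 33 + 24 = 57
  Event 6 (sale 15): sell min(15,57)=15. stock: 57 - 15 = 42. total_sold = 38
  Event 7 (adjust -10): 42 + -10 = 32
  Event 8 (sale 19): sell min(19,32)=19. stock: 32 - 19 = 13. total_sold = 57
  Event 9 (return 6): 13 + 6 = 19
Final: stock = 19, total_sold = 57

Checking against threshold 6:
  After event 1: stock=23 > 6
  After event 2: stock=9 > 6
  After event 3: stock=31 > 6
  After event 4: stock=33 > 6
  After event 5: stock=57 > 6
  After event 6: stock=42 > 6
  After event 7: stock=32 > 6
  After event 8: stock=13 > 6
  After event 9: stock=19 > 6
Alert events: []. Count = 0

Answer: 0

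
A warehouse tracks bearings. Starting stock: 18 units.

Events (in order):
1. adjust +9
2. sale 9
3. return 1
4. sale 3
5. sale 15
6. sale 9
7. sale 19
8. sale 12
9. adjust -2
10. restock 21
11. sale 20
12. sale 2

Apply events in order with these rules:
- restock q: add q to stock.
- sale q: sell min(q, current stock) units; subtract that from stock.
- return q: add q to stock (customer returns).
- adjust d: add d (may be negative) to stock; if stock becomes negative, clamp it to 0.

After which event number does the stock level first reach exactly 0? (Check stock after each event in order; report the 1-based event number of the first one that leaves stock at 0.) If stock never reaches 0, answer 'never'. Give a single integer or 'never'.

Processing events:
Start: stock = 18
  Event 1 (adjust +9): 18 + 9 = 27
  Event 2 (sale 9): sell min(9,27)=9. stock: 27 - 9 = 18. total_sold = 9
  Event 3 (return 1): 18 + 1 = 19
  Event 4 (sale 3): sell min(3,19)=3. stock: 19 - 3 = 16. total_sold = 12
  Event 5 (sale 15): sell min(15,16)=15. stock: 16 - 15 = 1. total_sold = 27
  Event 6 (sale 9): sell min(9,1)=1. stock: 1 - 1 = 0. total_sold = 28
  Event 7 (sale 19): sell min(19,0)=0. stock: 0 - 0 = 0. total_sold = 28
  Event 8 (sale 12): sell min(12,0)=0. stock: 0 - 0 = 0. total_sold = 28
  Event 9 (adjust -2): 0 + -2 = 0 (clamped to 0)
  Event 10 (restock 21): 0 + 21 = 21
  Event 11 (sale 20): sell min(20,21)=20. stock: 21 - 20 = 1. total_sold = 48
  Event 12 (sale 2): sell min(2,1)=1. stock: 1 - 1 = 0. total_sold = 49
Final: stock = 0, total_sold = 49

First zero at event 6.

Answer: 6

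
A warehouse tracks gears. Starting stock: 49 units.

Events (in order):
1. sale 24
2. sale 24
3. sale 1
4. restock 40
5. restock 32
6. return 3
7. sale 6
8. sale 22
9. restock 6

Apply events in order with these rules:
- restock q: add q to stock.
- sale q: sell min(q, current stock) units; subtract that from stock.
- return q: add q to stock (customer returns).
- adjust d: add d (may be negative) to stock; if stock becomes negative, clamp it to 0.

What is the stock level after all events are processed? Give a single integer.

Answer: 53

Derivation:
Processing events:
Start: stock = 49
  Event 1 (sale 24): sell min(24,49)=24. stock: 49 - 24 = 25. total_sold = 24
  Event 2 (sale 24): sell min(24,25)=24. stock: 25 - 24 = 1. total_sold = 48
  Event 3 (sale 1): sell min(1,1)=1. stock: 1 - 1 = 0. total_sold = 49
  Event 4 (restock 40): 0 + 40 = 40
  Event 5 (restock 32): 40 + 32 = 72
  Event 6 (return 3): 72 + 3 = 75
  Event 7 (sale 6): sell min(6,75)=6. stock: 75 - 6 = 69. total_sold = 55
  Event 8 (sale 22): sell min(22,69)=22. stock: 69 - 22 = 47. total_sold = 77
  Event 9 (restock 6): 47 + 6 = 53
Final: stock = 53, total_sold = 77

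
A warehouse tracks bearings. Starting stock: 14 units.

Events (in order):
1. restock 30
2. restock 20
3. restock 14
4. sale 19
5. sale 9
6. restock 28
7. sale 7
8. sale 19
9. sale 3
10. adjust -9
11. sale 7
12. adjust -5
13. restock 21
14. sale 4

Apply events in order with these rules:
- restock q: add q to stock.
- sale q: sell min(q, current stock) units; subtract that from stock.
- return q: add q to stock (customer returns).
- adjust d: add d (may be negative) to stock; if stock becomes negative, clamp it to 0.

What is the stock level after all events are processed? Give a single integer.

Answer: 45

Derivation:
Processing events:
Start: stock = 14
  Event 1 (restock 30): 14 + 30 = 44
  Event 2 (restock 20): 44 + 20 = 64
  Event 3 (restock 14): 64 + 14 = 78
  Event 4 (sale 19): sell min(19,78)=19. stock: 78 - 19 = 59. total_sold = 19
  Event 5 (sale 9): sell min(9,59)=9. stock: 59 - 9 = 50. total_sold = 28
  Event 6 (restock 28): 50 + 28 = 78
  Event 7 (sale 7): sell min(7,78)=7. stock: 78 - 7 = 71. total_sold = 35
  Event 8 (sale 19): sell min(19,71)=19. stock: 71 - 19 = 52. total_sold = 54
  Event 9 (sale 3): sell min(3,52)=3. stock: 52 - 3 = 49. total_sold = 57
  Event 10 (adjust -9): 49 + -9 = 40
  Event 11 (sale 7): sell min(7,40)=7. stock: 40 - 7 = 33. total_sold = 64
  Event 12 (adjust -5): 33 + -5 = 28
  Event 13 (restock 21): 28 + 21 = 49
  Event 14 (sale 4): sell min(4,49)=4. stock: 49 - 4 = 45. total_sold = 68
Final: stock = 45, total_sold = 68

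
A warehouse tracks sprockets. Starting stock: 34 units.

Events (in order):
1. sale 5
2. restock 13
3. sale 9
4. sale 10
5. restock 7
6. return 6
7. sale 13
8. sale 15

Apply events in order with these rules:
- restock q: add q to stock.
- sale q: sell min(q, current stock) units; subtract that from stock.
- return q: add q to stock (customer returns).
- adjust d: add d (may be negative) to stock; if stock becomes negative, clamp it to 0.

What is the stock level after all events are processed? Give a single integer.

Answer: 8

Derivation:
Processing events:
Start: stock = 34
  Event 1 (sale 5): sell min(5,34)=5. stock: 34 - 5 = 29. total_sold = 5
  Event 2 (restock 13): 29 + 13 = 42
  Event 3 (sale 9): sell min(9,42)=9. stock: 42 - 9 = 33. total_sold = 14
  Event 4 (sale 10): sell min(10,33)=10. stock: 33 - 10 = 23. total_sold = 24
  Event 5 (restock 7): 23 + 7 = 30
  Event 6 (return 6): 30 + 6 = 36
  Event 7 (sale 13): sell min(13,36)=13. stock: 36 - 13 = 23. total_sold = 37
  Event 8 (sale 15): sell min(15,23)=15. stock: 23 - 15 = 8. total_sold = 52
Final: stock = 8, total_sold = 52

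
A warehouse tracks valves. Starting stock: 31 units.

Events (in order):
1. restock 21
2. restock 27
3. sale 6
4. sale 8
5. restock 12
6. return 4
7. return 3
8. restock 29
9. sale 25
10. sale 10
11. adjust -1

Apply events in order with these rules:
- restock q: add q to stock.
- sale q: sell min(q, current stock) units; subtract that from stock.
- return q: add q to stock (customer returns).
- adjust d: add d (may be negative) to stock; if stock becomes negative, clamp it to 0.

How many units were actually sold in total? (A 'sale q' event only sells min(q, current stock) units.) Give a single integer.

Processing events:
Start: stock = 31
  Event 1 (restock 21): 31 + 21 = 52
  Event 2 (restock 27): 52 + 27 = 79
  Event 3 (sale 6): sell min(6,79)=6. stock: 79 - 6 = 73. total_sold = 6
  Event 4 (sale 8): sell min(8,73)=8. stock: 73 - 8 = 65. total_sold = 14
  Event 5 (restock 12): 65 + 12 = 77
  Event 6 (return 4): 77 + 4 = 81
  Event 7 (return 3): 81 + 3 = 84
  Event 8 (restock 29): 84 + 29 = 113
  Event 9 (sale 25): sell min(25,113)=25. stock: 113 - 25 = 88. total_sold = 39
  Event 10 (sale 10): sell min(10,88)=10. stock: 88 - 10 = 78. total_sold = 49
  Event 11 (adjust -1): 78 + -1 = 77
Final: stock = 77, total_sold = 49

Answer: 49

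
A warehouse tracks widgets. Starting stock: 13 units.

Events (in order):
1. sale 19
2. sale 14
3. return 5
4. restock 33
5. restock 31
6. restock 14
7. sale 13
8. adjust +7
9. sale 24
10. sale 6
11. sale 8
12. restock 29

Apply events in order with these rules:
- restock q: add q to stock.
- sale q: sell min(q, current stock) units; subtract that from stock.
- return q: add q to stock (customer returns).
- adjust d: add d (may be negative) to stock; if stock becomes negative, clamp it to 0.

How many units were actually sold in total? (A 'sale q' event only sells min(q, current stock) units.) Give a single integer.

Answer: 64

Derivation:
Processing events:
Start: stock = 13
  Event 1 (sale 19): sell min(19,13)=13. stock: 13 - 13 = 0. total_sold = 13
  Event 2 (sale 14): sell min(14,0)=0. stock: 0 - 0 = 0. total_sold = 13
  Event 3 (return 5): 0 + 5 = 5
  Event 4 (restock 33): 5 + 33 = 38
  Event 5 (restock 31): 38 + 31 = 69
  Event 6 (restock 14): 69 + 14 = 83
  Event 7 (sale 13): sell min(13,83)=13. stock: 83 - 13 = 70. total_sold = 26
  Event 8 (adjust +7): 70 + 7 = 77
  Event 9 (sale 24): sell min(24,77)=24. stock: 77 - 24 = 53. total_sold = 50
  Event 10 (sale 6): sell min(6,53)=6. stock: 53 - 6 = 47. total_sold = 56
  Event 11 (sale 8): sell min(8,47)=8. stock: 47 - 8 = 39. total_sold = 64
  Event 12 (restock 29): 39 + 29 = 68
Final: stock = 68, total_sold = 64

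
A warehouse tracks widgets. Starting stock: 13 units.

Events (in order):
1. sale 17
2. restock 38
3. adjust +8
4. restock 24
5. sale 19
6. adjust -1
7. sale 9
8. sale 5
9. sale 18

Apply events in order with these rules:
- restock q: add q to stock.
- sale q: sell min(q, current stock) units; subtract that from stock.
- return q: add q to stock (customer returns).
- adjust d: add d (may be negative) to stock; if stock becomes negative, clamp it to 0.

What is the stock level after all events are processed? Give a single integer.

Processing events:
Start: stock = 13
  Event 1 (sale 17): sell min(17,13)=13. stock: 13 - 13 = 0. total_sold = 13
  Event 2 (restock 38): 0 + 38 = 38
  Event 3 (adjust +8): 38 + 8 = 46
  Event 4 (restock 24): 46 + 24 = 70
  Event 5 (sale 19): sell min(19,70)=19. stock: 70 - 19 = 51. total_sold = 32
  Event 6 (adjust -1): 51 + -1 = 50
  Event 7 (sale 9): sell min(9,50)=9. stock: 50 - 9 = 41. total_sold = 41
  Event 8 (sale 5): sell min(5,41)=5. stock: 41 - 5 = 36. total_sold = 46
  Event 9 (sale 18): sell min(18,36)=18. stock: 36 - 18 = 18. total_sold = 64
Final: stock = 18, total_sold = 64

Answer: 18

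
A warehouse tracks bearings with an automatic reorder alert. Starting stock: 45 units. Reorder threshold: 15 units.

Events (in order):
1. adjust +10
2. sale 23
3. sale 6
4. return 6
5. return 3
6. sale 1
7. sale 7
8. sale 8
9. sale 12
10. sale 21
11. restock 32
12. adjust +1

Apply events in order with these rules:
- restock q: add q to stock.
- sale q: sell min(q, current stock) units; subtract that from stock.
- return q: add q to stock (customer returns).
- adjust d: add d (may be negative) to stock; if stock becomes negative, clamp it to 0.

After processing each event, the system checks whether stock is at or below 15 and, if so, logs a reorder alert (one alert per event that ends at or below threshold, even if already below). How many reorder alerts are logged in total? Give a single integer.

Answer: 2

Derivation:
Processing events:
Start: stock = 45
  Event 1 (adjust +10): 45 + 10 = 55
  Event 2 (sale 23): sell min(23,55)=23. stock: 55 - 23 = 32. total_sold = 23
  Event 3 (sale 6): sell min(6,32)=6. stock: 32 - 6 = 26. total_sold = 29
  Event 4 (return 6): 26 + 6 = 32
  Event 5 (return 3): 32 + 3 = 35
  Event 6 (sale 1): sell min(1,35)=1. stock: 35 - 1 = 34. total_sold = 30
  Event 7 (sale 7): sell min(7,34)=7. stock: 34 - 7 = 27. total_sold = 37
  Event 8 (sale 8): sell min(8,27)=8. stock: 27 - 8 = 19. total_sold = 45
  Event 9 (sale 12): sell min(12,19)=12. stock: 19 - 12 = 7. total_sold = 57
  Event 10 (sale 21): sell min(21,7)=7. stock: 7 - 7 = 0. total_sold = 64
  Event 11 (restock 32): 0 + 32 = 32
  Event 12 (adjust +1): 32 + 1 = 33
Final: stock = 33, total_sold = 64

Checking against threshold 15:
  After event 1: stock=55 > 15
  After event 2: stock=32 > 15
  After event 3: stock=26 > 15
  After event 4: stock=32 > 15
  After event 5: stock=35 > 15
  After event 6: stock=34 > 15
  After event 7: stock=27 > 15
  After event 8: stock=19 > 15
  After event 9: stock=7 <= 15 -> ALERT
  After event 10: stock=0 <= 15 -> ALERT
  After event 11: stock=32 > 15
  After event 12: stock=33 > 15
Alert events: [9, 10]. Count = 2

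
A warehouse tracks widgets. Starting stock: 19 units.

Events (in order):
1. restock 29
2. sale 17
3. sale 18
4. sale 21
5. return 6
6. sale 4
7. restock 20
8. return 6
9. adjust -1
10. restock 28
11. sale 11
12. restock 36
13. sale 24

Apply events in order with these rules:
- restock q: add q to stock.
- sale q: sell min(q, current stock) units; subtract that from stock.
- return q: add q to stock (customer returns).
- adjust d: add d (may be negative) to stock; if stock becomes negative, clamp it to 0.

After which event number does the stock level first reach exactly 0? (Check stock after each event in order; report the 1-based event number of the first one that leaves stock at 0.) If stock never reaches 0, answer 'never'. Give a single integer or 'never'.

Processing events:
Start: stock = 19
  Event 1 (restock 29): 19 + 29 = 48
  Event 2 (sale 17): sell min(17,48)=17. stock: 48 - 17 = 31. total_sold = 17
  Event 3 (sale 18): sell min(18,31)=18. stock: 31 - 18 = 13. total_sold = 35
  Event 4 (sale 21): sell min(21,13)=13. stock: 13 - 13 = 0. total_sold = 48
  Event 5 (return 6): 0 + 6 = 6
  Event 6 (sale 4): sell min(4,6)=4. stock: 6 - 4 = 2. total_sold = 52
  Event 7 (restock 20): 2 + 20 = 22
  Event 8 (return 6): 22 + 6 = 28
  Event 9 (adjust -1): 28 + -1 = 27
  Event 10 (restock 28): 27 + 28 = 55
  Event 11 (sale 11): sell min(11,55)=11. stock: 55 - 11 = 44. total_sold = 63
  Event 12 (restock 36): 44 + 36 = 80
  Event 13 (sale 24): sell min(24,80)=24. stock: 80 - 24 = 56. total_sold = 87
Final: stock = 56, total_sold = 87

First zero at event 4.

Answer: 4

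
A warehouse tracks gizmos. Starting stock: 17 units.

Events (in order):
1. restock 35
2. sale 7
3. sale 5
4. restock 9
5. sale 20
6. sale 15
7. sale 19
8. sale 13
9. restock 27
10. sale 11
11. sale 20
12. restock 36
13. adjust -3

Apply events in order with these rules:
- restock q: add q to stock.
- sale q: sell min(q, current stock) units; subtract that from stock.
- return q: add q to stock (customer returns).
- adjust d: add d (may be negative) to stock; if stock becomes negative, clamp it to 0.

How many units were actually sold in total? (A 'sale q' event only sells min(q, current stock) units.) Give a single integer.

Processing events:
Start: stock = 17
  Event 1 (restock 35): 17 + 35 = 52
  Event 2 (sale 7): sell min(7,52)=7. stock: 52 - 7 = 45. total_sold = 7
  Event 3 (sale 5): sell min(5,45)=5. stock: 45 - 5 = 40. total_sold = 12
  Event 4 (restock 9): 40 + 9 = 49
  Event 5 (sale 20): sell min(20,49)=20. stock: 49 - 20 = 29. total_sold = 32
  Event 6 (sale 15): sell min(15,29)=15. stock: 29 - 15 = 14. total_sold = 47
  Event 7 (sale 19): sell min(19,14)=14. stock: 14 - 14 = 0. total_sold = 61
  Event 8 (sale 13): sell min(13,0)=0. stock: 0 - 0 = 0. total_sold = 61
  Event 9 (restock 27): 0 + 27 = 27
  Event 10 (sale 11): sell min(11,27)=11. stock: 27 - 11 = 16. total_sold = 72
  Event 11 (sale 20): sell min(20,16)=16. stock: 16 - 16 = 0. total_sold = 88
  Event 12 (restock 36): 0 + 36 = 36
  Event 13 (adjust -3): 36 + -3 = 33
Final: stock = 33, total_sold = 88

Answer: 88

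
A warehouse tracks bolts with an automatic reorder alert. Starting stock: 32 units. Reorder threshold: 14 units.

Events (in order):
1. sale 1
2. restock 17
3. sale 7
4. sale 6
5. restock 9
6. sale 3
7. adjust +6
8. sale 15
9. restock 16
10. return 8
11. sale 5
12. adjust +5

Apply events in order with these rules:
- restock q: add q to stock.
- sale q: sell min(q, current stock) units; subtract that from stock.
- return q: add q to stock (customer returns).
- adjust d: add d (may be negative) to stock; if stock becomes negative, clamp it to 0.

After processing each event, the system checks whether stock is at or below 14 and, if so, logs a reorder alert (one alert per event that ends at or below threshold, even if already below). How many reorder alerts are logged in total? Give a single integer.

Processing events:
Start: stock = 32
  Event 1 (sale 1): sell min(1,32)=1. stock: 32 - 1 = 31. total_sold = 1
  Event 2 (restock 17): 31 + 17 = 48
  Event 3 (sale 7): sell min(7,48)=7. stock: 48 - 7 = 41. total_sold = 8
  Event 4 (sale 6): sell min(6,41)=6. stock: 41 - 6 = 35. total_sold = 14
  Event 5 (restock 9): 35 + 9 = 44
  Event 6 (sale 3): sell min(3,44)=3. stock: 44 - 3 = 41. total_sold = 17
  Event 7 (adjust +6): 41 + 6 = 47
  Event 8 (sale 15): sell min(15,47)=15. stock: 47 - 15 = 32. total_sold = 32
  Event 9 (restock 16): 32 + 16 = 48
  Event 10 (return 8): 48 + 8 = 56
  Event 11 (sale 5): sell min(5,56)=5. stock: 56 - 5 = 51. total_sold = 37
  Event 12 (adjust +5): 51 + 5 = 56
Final: stock = 56, total_sold = 37

Checking against threshold 14:
  After event 1: stock=31 > 14
  After event 2: stock=48 > 14
  After event 3: stock=41 > 14
  After event 4: stock=35 > 14
  After event 5: stock=44 > 14
  After event 6: stock=41 > 14
  After event 7: stock=47 > 14
  After event 8: stock=32 > 14
  After event 9: stock=48 > 14
  After event 10: stock=56 > 14
  After event 11: stock=51 > 14
  After event 12: stock=56 > 14
Alert events: []. Count = 0

Answer: 0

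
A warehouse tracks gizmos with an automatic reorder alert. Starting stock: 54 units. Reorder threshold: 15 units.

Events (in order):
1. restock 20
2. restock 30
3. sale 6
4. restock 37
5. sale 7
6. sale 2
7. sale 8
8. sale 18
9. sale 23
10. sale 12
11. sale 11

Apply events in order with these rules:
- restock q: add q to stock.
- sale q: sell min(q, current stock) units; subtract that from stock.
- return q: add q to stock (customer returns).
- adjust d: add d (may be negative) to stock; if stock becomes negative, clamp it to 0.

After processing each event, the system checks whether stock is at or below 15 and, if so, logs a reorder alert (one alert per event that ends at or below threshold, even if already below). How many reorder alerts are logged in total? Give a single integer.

Answer: 0

Derivation:
Processing events:
Start: stock = 54
  Event 1 (restock 20): 54 + 20 = 74
  Event 2 (restock 30): 74 + 30 = 104
  Event 3 (sale 6): sell min(6,104)=6. stock: 104 - 6 = 98. total_sold = 6
  Event 4 (restock 37): 98 + 37 = 135
  Event 5 (sale 7): sell min(7,135)=7. stock: 135 - 7 = 128. total_sold = 13
  Event 6 (sale 2): sell min(2,128)=2. stock: 128 - 2 = 126. total_sold = 15
  Event 7 (sale 8): sell min(8,126)=8. stock: 126 - 8 = 118. total_sold = 23
  Event 8 (sale 18): sell min(18,118)=18. stock: 118 - 18 = 100. total_sold = 41
  Event 9 (sale 23): sell min(23,100)=23. stock: 100 - 23 = 77. total_sold = 64
  Event 10 (sale 12): sell min(12,77)=12. stock: 77 - 12 = 65. total_sold = 76
  Event 11 (sale 11): sell min(11,65)=11. stock: 65 - 11 = 54. total_sold = 87
Final: stock = 54, total_sold = 87

Checking against threshold 15:
  After event 1: stock=74 > 15
  After event 2: stock=104 > 15
  After event 3: stock=98 > 15
  After event 4: stock=135 > 15
  After event 5: stock=128 > 15
  After event 6: stock=126 > 15
  After event 7: stock=118 > 15
  After event 8: stock=100 > 15
  After event 9: stock=77 > 15
  After event 10: stock=65 > 15
  After event 11: stock=54 > 15
Alert events: []. Count = 0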